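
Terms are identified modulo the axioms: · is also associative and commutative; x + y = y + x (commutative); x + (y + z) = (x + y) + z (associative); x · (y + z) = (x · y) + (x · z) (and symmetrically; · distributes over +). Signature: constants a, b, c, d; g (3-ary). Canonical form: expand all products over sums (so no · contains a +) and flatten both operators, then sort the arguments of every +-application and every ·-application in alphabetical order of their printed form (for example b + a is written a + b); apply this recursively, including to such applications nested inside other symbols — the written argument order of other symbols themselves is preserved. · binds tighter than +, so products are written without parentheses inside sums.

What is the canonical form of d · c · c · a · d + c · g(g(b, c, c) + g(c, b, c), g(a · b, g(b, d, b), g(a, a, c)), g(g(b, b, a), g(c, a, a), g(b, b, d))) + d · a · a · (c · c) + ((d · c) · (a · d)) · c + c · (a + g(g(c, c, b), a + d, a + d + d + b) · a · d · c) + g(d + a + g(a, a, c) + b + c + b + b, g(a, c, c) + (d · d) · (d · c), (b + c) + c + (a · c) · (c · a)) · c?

Answer: a · a · c · c · d + a · c + a · c · c · d · d + a · c · c · d · d + a · c · c · d · g(g(c, c, b), a + d, a + b + d + d) + c · g(a + b + b + b + c + d + g(a, a, c), c · d · d · d + g(a, c, c), a · a · c · c + b + c + c) + c · g(g(b, c, c) + g(c, b, c), g(a · b, g(b, d, b), g(a, a, c)), g(g(b, b, a), g(c, a, a), g(b, b, d)))

Derivation:
Expand products over sums:  a · c · c · d · d + c · g(g(b, c, c) + g(c, b, c), g(a · b, g(b, d, b), g(a, a, c)), g(g(b, b, a), g(c, a, a), g(b, b, d))) + a · a · c · c · d + a · c · c · d · d + a · c + a · c · c · d · g(g(c, c, b), a + d, a + b + d + d) + c · g(a + b + b + b + c + d + g(a, a, c), c · d · d · d + g(a, c, c), a · a · c · c + b + c + c)
Sort arguments:  a · a · c · c · d + a · c + a · c · c · d · d + a · c · c · d · d + a · c · c · d · g(g(c, c, b), a + d, a + b + d + d) + c · g(a + b + b + b + c + d + g(a, a, c), c · d · d · d + g(a, c, c), a · a · c · c + b + c + c) + c · g(g(b, c, c) + g(c, b, c), g(a · b, g(b, d, b), g(a, a, c)), g(g(b, b, a), g(c, a, a), g(b, b, d)))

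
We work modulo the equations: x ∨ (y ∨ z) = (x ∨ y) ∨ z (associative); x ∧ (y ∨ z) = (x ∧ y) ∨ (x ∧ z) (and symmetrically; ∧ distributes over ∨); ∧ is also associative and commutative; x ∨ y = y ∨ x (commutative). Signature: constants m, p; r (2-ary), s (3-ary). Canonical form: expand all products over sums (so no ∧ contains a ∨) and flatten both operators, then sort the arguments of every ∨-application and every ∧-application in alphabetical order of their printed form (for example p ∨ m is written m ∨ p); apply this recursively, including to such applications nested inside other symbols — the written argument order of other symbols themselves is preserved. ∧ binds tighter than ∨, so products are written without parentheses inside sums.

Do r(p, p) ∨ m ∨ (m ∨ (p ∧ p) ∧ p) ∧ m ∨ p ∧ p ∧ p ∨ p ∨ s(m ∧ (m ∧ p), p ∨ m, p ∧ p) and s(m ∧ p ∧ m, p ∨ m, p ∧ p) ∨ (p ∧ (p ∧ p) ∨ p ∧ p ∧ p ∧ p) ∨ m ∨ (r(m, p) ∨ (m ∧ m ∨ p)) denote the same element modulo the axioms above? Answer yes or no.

Left:  r(p, p) ∨ m ∨ (m ∨ (p ∧ p) ∧ p) ∧ m ∨ p ∧ p ∧ p ∨ p ∨ s(m ∧ (m ∧ p), p ∨ m, p ∧ p)
  Expand:  r(p, p) ∨ m ∨ m ∧ m ∨ m ∧ p ∧ p ∧ p ∨ p ∧ p ∧ p ∨ p ∨ s(m ∧ m ∧ p, m ∨ p, p ∧ p)
  Sort:  m ∨ m ∧ m ∨ m ∧ p ∧ p ∧ p ∨ p ∨ p ∧ p ∧ p ∨ r(p, p) ∨ s(m ∧ m ∧ p, m ∨ p, p ∧ p)
Right:  s(m ∧ p ∧ m, p ∨ m, p ∧ p) ∨ (p ∧ (p ∧ p) ∨ p ∧ p ∧ p ∧ p) ∨ m ∨ (r(m, p) ∨ (m ∧ m ∨ p))
  Merge nested applications:  s(m ∧ m ∧ p, m ∨ p, p ∧ p) ∨ p ∧ p ∧ p ∨ p ∧ p ∧ p ∧ p ∨ m ∨ r(m, p) ∨ m ∧ m ∨ p
  Sort arguments:  m ∨ m ∧ m ∨ p ∨ p ∧ p ∧ p ∨ p ∧ p ∧ p ∧ p ∨ r(m, p) ∨ s(m ∧ m ∧ p, m ∨ p, p ∧ p)

Answer: no — m ∨ m ∧ m ∨ m ∧ p ∧ p ∧ p ∨ p ∨ p ∧ p ∧ p ∨ r(p, p) ∨ s(m ∧ m ∧ p, m ∨ p, p ∧ p) vs m ∨ m ∧ m ∨ p ∨ p ∧ p ∧ p ∨ p ∧ p ∧ p ∧ p ∨ r(m, p) ∨ s(m ∧ m ∧ p, m ∨ p, p ∧ p)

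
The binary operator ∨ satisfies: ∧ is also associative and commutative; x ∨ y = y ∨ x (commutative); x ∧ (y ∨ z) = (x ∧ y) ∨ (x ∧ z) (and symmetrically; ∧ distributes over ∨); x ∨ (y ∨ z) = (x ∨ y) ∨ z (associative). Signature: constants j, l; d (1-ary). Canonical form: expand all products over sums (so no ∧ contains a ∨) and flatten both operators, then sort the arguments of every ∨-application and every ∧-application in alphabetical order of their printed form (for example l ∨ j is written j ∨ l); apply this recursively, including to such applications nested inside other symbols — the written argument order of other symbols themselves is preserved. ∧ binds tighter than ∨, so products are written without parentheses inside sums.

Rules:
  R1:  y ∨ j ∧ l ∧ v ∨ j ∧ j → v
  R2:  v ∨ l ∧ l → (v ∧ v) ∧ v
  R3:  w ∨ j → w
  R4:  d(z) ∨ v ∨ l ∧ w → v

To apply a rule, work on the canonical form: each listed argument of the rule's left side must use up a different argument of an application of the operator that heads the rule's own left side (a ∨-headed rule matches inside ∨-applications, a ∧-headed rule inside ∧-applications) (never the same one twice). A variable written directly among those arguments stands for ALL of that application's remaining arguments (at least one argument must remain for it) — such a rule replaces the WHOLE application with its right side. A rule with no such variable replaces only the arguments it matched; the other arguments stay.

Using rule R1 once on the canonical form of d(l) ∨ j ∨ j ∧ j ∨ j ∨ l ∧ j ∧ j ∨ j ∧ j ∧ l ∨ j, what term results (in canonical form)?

Canonical form:  d(l) ∨ j ∨ j ∨ j ∨ j ∧ j ∨ j ∧ j ∧ l ∨ j ∧ j ∧ l
R1 matches:  uses j ∧ j, j ∧ j ∧ l;  v := j, y := d(l) ∨ j ∨ j ∨ j ∨ j ∧ j ∧ l
Every leftover argument binds to the variable; the entire application is replaced.
New term:  j

Answer: j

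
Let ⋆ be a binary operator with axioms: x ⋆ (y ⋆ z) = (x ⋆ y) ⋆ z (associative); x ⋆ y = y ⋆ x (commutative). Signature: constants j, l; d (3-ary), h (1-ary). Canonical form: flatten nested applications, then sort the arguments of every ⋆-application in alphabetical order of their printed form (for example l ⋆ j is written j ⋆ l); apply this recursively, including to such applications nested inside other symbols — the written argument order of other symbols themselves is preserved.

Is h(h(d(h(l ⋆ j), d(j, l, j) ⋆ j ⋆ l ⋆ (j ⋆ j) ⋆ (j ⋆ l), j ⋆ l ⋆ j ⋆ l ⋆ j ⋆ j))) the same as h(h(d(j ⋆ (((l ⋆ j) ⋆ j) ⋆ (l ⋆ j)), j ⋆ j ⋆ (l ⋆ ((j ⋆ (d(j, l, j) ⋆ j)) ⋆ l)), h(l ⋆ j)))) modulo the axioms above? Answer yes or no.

Answer: no — h(h(d(h(j ⋆ l), d(j, l, j) ⋆ j ⋆ j ⋆ j ⋆ j ⋆ l ⋆ l, j ⋆ j ⋆ j ⋆ j ⋆ l ⋆ l))) vs h(h(d(j ⋆ j ⋆ j ⋆ j ⋆ l ⋆ l, d(j, l, j) ⋆ j ⋆ j ⋆ j ⋆ j ⋆ l ⋆ l, h(j ⋆ l))))

Derivation:
Left:  h(h(d(h(l ⋆ j), d(j, l, j) ⋆ j ⋆ l ⋆ (j ⋆ j) ⋆ (j ⋆ l), j ⋆ l ⋆ j ⋆ l ⋆ j ⋆ j)))
  Work inside:  d(j, l, j) ⋆ j ⋆ l ⋆ (j ⋆ j) ⋆ (j ⋆ l)
  Merge nested applications:  d(j, l, j) ⋆ j ⋆ l ⋆ j ⋆ j ⋆ j ⋆ l
  Order the arguments:  d(j, l, j) ⋆ j ⋆ j ⋆ j ⋆ j ⋆ l ⋆ l
  Put back:  h(h(d(h(j ⋆ l), d(j, l, j) ⋆ j ⋆ j ⋆ j ⋆ j ⋆ l ⋆ l, j ⋆ j ⋆ j ⋆ j ⋆ l ⋆ l)))
Right:  h(h(d(j ⋆ (((l ⋆ j) ⋆ j) ⋆ (l ⋆ j)), j ⋆ j ⋆ (l ⋆ ((j ⋆ (d(j, l, j) ⋆ j)) ⋆ l)), h(l ⋆ j))))
  Descend into:  j ⋆ j ⋆ (l ⋆ ((j ⋆ (d(j, l, j) ⋆ j)) ⋆ l))
  Un-nest:  j ⋆ j ⋆ l ⋆ j ⋆ d(j, l, j) ⋆ j ⋆ l
  Sort arguments:  d(j, l, j) ⋆ j ⋆ j ⋆ j ⋆ j ⋆ l ⋆ l
  Put back:  h(h(d(j ⋆ j ⋆ j ⋆ j ⋆ l ⋆ l, d(j, l, j) ⋆ j ⋆ j ⋆ j ⋆ j ⋆ l ⋆ l, h(j ⋆ l))))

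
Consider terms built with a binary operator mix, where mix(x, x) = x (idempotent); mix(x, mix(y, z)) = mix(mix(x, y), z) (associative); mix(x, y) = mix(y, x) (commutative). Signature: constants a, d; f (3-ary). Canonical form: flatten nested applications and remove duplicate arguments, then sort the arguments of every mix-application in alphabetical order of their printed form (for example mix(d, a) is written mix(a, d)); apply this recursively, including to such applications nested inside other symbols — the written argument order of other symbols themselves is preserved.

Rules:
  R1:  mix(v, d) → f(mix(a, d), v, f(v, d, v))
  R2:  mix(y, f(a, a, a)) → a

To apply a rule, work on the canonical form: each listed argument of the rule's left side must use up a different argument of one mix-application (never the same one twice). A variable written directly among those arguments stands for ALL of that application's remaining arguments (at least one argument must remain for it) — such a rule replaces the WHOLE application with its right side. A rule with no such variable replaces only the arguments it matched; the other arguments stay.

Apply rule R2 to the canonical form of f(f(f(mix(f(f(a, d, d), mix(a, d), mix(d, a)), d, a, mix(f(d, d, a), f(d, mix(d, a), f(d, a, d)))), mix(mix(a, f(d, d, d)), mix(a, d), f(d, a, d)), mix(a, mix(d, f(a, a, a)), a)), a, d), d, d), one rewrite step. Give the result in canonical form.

Canonical form:  f(f(f(mix(a, d, f(d, d, a), f(d, mix(a, d), f(d, a, d)), f(f(a, d, d), mix(a, d), mix(a, d))), mix(a, d, f(d, a, d), f(d, d, d)), mix(a, d, f(a, a, a))), a, d), d, d)
Match R2:  consume f(a, a, a);  y := mix(a, d)
The variable takes the whole remainder — replace the entire application.
Result:  f(f(f(mix(a, d, f(d, d, a), f(d, mix(a, d), f(d, a, d)), f(f(a, d, d), mix(a, d), mix(a, d))), mix(a, d, f(d, a, d), f(d, d, d)), a), a, d), d, d)

Answer: f(f(f(mix(a, d, f(d, d, a), f(d, mix(a, d), f(d, a, d)), f(f(a, d, d), mix(a, d), mix(a, d))), mix(a, d, f(d, a, d), f(d, d, d)), a), a, d), d, d)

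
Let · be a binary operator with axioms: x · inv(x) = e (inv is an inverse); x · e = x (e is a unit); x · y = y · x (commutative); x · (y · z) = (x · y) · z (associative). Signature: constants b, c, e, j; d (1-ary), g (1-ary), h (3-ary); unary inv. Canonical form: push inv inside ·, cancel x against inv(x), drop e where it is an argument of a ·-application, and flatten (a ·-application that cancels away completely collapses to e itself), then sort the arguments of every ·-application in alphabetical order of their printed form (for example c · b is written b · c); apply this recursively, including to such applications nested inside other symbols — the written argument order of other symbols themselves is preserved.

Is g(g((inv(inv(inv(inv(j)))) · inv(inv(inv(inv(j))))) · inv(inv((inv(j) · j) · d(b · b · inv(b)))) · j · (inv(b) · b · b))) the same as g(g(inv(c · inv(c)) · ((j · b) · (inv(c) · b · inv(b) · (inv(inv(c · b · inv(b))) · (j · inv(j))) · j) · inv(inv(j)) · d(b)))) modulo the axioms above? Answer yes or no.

Left:  g(g((inv(inv(inv(inv(j)))) · inv(inv(inv(inv(j))))) · inv(inv((inv(j) · j) · d(b · b · inv(b)))) · j · (inv(b) · b · b)))
  Descend into:  (inv(inv(inv(inv(j)))) · inv(inv(inv(inv(j))))) · inv(inv((inv(j) · j) · d(b · b · inv(b)))) · j · (inv(b) · b · b)
  Push inv inside:  distribute inv over · and collapse double inv
  Collect:  j · j · j · d(b) · b
  Sort arguments:  b · d(b) · j · j · j
  Reassemble:  g(g(b · d(b) · j · j · j))
Right:  g(g(inv(c · inv(c)) · ((j · b) · (inv(c) · b · inv(b) · (inv(inv(c · b · inv(b))) · (j · inv(j))) · j) · inv(inv(j)) · d(b))))
  Descend into:  inv(c · inv(c)) · ((j · b) · (inv(c) · b · inv(b) · (inv(inv(c · b · inv(b))) · (j · inv(j))) · j) · inv(inv(j)) · d(b))
  Push inv inside:  distribute inv over · and collapse double inv
  Cancel inverse pairs:  c cancels
  Collect:  j · j · j · b · d(b)
  Order the arguments:  b · d(b) · j · j · j
  Reassemble:  g(g(b · d(b) · j · j · j))

Answer: yes — both canonical forms are g(g(b · d(b) · j · j · j))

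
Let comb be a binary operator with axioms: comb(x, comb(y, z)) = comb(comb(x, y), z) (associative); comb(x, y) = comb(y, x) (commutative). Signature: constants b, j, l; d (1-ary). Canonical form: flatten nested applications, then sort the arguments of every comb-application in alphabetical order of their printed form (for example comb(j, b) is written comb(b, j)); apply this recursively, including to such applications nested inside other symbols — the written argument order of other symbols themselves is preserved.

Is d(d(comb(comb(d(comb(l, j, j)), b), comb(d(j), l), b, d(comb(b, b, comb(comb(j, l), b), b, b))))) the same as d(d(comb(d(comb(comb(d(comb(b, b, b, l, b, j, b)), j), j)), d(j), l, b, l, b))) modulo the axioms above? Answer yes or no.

Left:  d(d(comb(comb(d(comb(l, j, j)), b), comb(d(j), l), b, d(comb(b, b, comb(comb(j, l), b), b, b)))))
  Descend into:  comb(comb(d(comb(l, j, j)), b), comb(d(j), l), b, d(comb(b, b, comb(comb(j, l), b), b, b)))
  Merge nested applications:  comb(d(comb(l, j, j)), b, d(j), l, b, d(comb(b, b, comb(comb(j, l), b), b, b)))
  Inside:  d(comb(l, j, j))  →  d(comb(j, j, l))
  Inside:  d(comb(b, b, comb(comb(j, l), b), b, b))  →  d(comb(b, b, b, b, b, j, l))
  Sort arguments:  comb(b, b, d(comb(b, b, b, b, b, j, l)), d(comb(j, j, l)), d(j), l)
  Rebuild:  d(d(comb(b, b, d(comb(b, b, b, b, b, j, l)), d(comb(j, j, l)), d(j), l)))
Right:  d(d(comb(d(comb(comb(d(comb(b, b, b, l, b, j, b)), j), j)), d(j), l, b, l, b)))
  Descend into:  comb(d(comb(comb(d(comb(b, b, b, l, b, j, b)), j), j)), d(j), l, b, l, b)
  Simplify inside:  d(comb(comb(d(comb(b, b, b, l, b, j, b)), j), j))  →  d(comb(d(comb(b, b, b, b, b, j, l)), j, j))
  Order the arguments:  comb(b, b, d(comb(d(comb(b, b, b, b, b, j, l)), j, j)), d(j), l, l)
  Reassemble:  d(d(comb(b, b, d(comb(d(comb(b, b, b, b, b, j, l)), j, j)), d(j), l, l)))

Answer: no — d(d(comb(b, b, d(comb(b, b, b, b, b, j, l)), d(comb(j, j, l)), d(j), l))) vs d(d(comb(b, b, d(comb(d(comb(b, b, b, b, b, j, l)), j, j)), d(j), l, l)))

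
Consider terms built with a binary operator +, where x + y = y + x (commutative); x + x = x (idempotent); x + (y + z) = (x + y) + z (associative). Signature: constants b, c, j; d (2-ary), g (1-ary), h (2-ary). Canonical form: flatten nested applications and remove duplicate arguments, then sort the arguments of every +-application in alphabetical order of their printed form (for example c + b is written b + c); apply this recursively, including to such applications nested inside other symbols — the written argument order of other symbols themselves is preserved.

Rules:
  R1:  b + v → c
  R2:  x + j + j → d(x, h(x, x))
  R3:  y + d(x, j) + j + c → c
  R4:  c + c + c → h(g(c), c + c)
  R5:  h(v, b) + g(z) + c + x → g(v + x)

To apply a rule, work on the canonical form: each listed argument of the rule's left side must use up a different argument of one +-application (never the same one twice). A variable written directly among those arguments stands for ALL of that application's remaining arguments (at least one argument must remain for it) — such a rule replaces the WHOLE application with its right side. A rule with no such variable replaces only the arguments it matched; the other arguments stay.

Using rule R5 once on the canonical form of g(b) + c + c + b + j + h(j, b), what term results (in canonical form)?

Canonical form:  b + c + g(b) + h(j, b) + j
Match R5:  consume c, g(b), h(j, b);  v := j, x := b + j, z := b
The variable takes the whole remainder — replace the entire application.
Result:  g(b + j)

Answer: g(b + j)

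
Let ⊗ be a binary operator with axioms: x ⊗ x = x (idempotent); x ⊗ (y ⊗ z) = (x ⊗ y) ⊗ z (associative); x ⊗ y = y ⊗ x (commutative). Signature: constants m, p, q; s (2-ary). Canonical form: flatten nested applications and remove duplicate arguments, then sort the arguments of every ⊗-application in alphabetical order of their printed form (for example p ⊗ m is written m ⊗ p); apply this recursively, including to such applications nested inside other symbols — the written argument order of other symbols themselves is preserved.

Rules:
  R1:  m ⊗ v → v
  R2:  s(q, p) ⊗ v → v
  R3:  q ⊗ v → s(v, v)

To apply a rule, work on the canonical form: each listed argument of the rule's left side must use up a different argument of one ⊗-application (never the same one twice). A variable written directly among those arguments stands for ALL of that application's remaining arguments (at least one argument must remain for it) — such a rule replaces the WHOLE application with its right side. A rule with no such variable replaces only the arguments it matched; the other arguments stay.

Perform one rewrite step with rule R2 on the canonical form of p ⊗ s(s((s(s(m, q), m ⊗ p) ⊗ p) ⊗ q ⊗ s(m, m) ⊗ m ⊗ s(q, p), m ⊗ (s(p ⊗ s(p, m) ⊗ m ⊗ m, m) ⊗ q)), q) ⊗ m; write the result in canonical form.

Answer: m ⊗ p ⊗ s(s(m ⊗ p ⊗ q ⊗ s(m, m) ⊗ s(s(m, q), m ⊗ p), m ⊗ q ⊗ s(m ⊗ p ⊗ s(p, m), m)), q)

Derivation:
Canonical form:  m ⊗ p ⊗ s(s(m ⊗ p ⊗ q ⊗ s(m, m) ⊗ s(q, p) ⊗ s(s(m, q), m ⊗ p), m ⊗ q ⊗ s(m ⊗ p ⊗ s(p, m), m)), q)
R2 matches:  uses s(q, p);  v := m ⊗ p ⊗ q ⊗ s(m, m) ⊗ s(s(m, q), m ⊗ p)
The extension variable absorbs all remaining arguments, so the whole application is rewritten.
New term:  m ⊗ p ⊗ s(s(m ⊗ p ⊗ q ⊗ s(m, m) ⊗ s(s(m, q), m ⊗ p), m ⊗ q ⊗ s(m ⊗ p ⊗ s(p, m), m)), q)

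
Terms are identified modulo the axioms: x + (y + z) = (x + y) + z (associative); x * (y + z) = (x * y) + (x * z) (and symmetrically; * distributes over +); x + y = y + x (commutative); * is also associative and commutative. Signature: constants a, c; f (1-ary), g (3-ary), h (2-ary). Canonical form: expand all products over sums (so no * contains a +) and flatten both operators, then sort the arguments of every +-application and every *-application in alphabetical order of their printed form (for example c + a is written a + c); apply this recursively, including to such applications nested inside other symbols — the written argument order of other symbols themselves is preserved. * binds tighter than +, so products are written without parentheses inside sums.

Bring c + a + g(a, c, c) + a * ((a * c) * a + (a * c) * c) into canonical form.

Expand:  c + a + g(a, c, c) + a * a * a * c + a * a * c * c
Sort arguments:  a + a * a * a * c + a * a * c * c + c + g(a, c, c)

Answer: a + a * a * a * c + a * a * c * c + c + g(a, c, c)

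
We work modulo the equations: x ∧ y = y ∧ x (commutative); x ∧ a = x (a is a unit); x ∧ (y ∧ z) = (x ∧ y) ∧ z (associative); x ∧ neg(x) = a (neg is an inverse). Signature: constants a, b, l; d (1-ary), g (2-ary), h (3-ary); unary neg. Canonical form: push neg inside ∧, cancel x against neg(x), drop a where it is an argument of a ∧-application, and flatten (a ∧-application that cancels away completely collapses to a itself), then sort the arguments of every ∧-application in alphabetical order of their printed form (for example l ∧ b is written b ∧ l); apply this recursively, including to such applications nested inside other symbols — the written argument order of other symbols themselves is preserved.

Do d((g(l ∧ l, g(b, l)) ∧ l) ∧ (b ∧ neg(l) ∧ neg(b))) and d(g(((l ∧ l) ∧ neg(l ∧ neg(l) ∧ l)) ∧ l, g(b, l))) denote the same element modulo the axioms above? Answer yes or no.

Left:  d((g(l ∧ l, g(b, l)) ∧ l) ∧ (b ∧ neg(l) ∧ neg(b)))
  Descend into:  (g(l ∧ l, g(b, l)) ∧ l) ∧ (b ∧ neg(l) ∧ neg(b))
  Inverses cancel:  l cancels; b cancels
  Collect:  g(l ∧ l, g(b, l))
  Rebuild:  d(g(l ∧ l, g(b, l)))
Right:  d(g(((l ∧ l) ∧ neg(l ∧ neg(l) ∧ l)) ∧ l, g(b, l)))
  Descend into:  ((l ∧ l) ∧ neg(l ∧ neg(l) ∧ l)) ∧ l
  Push neg inside:  distribute neg over ∧ and collapse double neg
  Collect terms:  l ∧ l
  Put back:  d(g(l ∧ l, g(b, l)))

Answer: yes — both canonical forms are d(g(l ∧ l, g(b, l)))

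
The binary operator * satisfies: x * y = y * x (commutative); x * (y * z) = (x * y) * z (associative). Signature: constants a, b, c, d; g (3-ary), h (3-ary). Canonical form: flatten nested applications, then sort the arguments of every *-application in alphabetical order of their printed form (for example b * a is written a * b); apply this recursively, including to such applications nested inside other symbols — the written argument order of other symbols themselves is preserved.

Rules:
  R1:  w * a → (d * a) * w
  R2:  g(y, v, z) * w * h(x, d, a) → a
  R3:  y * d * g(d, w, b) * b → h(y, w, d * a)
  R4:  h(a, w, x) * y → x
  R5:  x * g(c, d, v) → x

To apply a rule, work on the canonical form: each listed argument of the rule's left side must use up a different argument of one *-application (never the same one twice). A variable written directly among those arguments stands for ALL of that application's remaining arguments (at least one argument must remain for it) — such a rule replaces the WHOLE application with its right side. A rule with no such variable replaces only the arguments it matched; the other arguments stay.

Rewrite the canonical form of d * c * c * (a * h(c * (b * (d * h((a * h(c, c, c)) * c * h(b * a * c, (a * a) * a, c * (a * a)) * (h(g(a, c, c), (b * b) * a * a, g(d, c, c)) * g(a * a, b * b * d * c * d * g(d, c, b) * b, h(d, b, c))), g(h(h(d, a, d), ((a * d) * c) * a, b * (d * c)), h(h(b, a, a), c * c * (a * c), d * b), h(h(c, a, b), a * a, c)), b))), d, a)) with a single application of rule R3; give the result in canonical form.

Answer: a * c * c * d * h(b * c * d * h(a * c * g(a * a, h(b * b * c * d, c, a * d), h(d, b, c)) * h(a * b * c, a * a * a, a * a * c) * h(c, c, c) * h(g(a, c, c), a * a * b * b, g(d, c, c)), g(h(h(d, a, d), a * a * c * d, b * c * d), h(h(b, a, a), a * c * c * c, b * d), h(h(c, a, b), a * a, c)), b), d, a)

Derivation:
Canonical form:  a * c * c * d * h(b * c * d * h(a * c * g(a * a, b * b * b * c * d * d * g(d, c, b), h(d, b, c)) * h(a * b * c, a * a * a, a * a * c) * h(c, c, c) * h(g(a, c, c), a * a * b * b, g(d, c, c)), g(h(h(d, a, d), a * a * c * d, b * c * d), h(h(b, a, a), a * c * c * c, b * d), h(h(c, a, b), a * a, c)), b), d, a)
Apply R3:  consuming b, d, g(d, c, b);  w := c, y := b * b * c * d
The variable takes the whole remainder — replace the entire application.
Result:  a * c * c * d * h(b * c * d * h(a * c * g(a * a, h(b * b * c * d, c, a * d), h(d, b, c)) * h(a * b * c, a * a * a, a * a * c) * h(c, c, c) * h(g(a, c, c), a * a * b * b, g(d, c, c)), g(h(h(d, a, d), a * a * c * d, b * c * d), h(h(b, a, a), a * c * c * c, b * d), h(h(c, a, b), a * a, c)), b), d, a)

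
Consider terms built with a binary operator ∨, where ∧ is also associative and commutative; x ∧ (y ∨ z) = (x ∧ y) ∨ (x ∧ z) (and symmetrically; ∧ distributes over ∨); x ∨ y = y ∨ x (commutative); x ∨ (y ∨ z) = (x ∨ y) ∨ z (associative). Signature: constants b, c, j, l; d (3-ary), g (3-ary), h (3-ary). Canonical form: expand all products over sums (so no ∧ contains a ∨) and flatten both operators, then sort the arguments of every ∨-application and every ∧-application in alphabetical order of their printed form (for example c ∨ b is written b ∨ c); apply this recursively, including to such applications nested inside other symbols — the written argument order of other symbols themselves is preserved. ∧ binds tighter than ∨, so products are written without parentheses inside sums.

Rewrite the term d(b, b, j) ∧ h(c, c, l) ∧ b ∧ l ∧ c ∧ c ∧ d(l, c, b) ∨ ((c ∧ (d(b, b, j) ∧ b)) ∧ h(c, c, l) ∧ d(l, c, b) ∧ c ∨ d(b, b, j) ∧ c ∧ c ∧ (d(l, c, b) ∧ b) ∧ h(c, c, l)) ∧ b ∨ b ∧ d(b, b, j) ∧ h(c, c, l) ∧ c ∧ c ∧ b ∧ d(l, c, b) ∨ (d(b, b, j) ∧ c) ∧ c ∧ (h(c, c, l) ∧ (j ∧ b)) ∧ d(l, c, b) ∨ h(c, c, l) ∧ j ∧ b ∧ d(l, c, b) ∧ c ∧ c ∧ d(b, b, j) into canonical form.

Expand:  b ∧ c ∧ c ∧ d(b, b, j) ∧ d(l, c, b) ∧ h(c, c, l) ∧ l ∨ b ∧ b ∧ c ∧ c ∧ d(b, b, j) ∧ d(l, c, b) ∧ h(c, c, l) ∨ b ∧ b ∧ c ∧ c ∧ d(b, b, j) ∧ d(l, c, b) ∧ h(c, c, l) ∨ b ∧ b ∧ c ∧ c ∧ d(b, b, j) ∧ d(l, c, b) ∧ h(c, c, l) ∨ b ∧ c ∧ c ∧ d(b, b, j) ∧ d(l, c, b) ∧ h(c, c, l) ∧ j ∨ b ∧ c ∧ c ∧ d(b, b, j) ∧ d(l, c, b) ∧ h(c, c, l) ∧ j
Sort:  b ∧ b ∧ c ∧ c ∧ d(b, b, j) ∧ d(l, c, b) ∧ h(c, c, l) ∨ b ∧ b ∧ c ∧ c ∧ d(b, b, j) ∧ d(l, c, b) ∧ h(c, c, l) ∨ b ∧ b ∧ c ∧ c ∧ d(b, b, j) ∧ d(l, c, b) ∧ h(c, c, l) ∨ b ∧ c ∧ c ∧ d(b, b, j) ∧ d(l, c, b) ∧ h(c, c, l) ∧ j ∨ b ∧ c ∧ c ∧ d(b, b, j) ∧ d(l, c, b) ∧ h(c, c, l) ∧ j ∨ b ∧ c ∧ c ∧ d(b, b, j) ∧ d(l, c, b) ∧ h(c, c, l) ∧ l

Answer: b ∧ b ∧ c ∧ c ∧ d(b, b, j) ∧ d(l, c, b) ∧ h(c, c, l) ∨ b ∧ b ∧ c ∧ c ∧ d(b, b, j) ∧ d(l, c, b) ∧ h(c, c, l) ∨ b ∧ b ∧ c ∧ c ∧ d(b, b, j) ∧ d(l, c, b) ∧ h(c, c, l) ∨ b ∧ c ∧ c ∧ d(b, b, j) ∧ d(l, c, b) ∧ h(c, c, l) ∧ j ∨ b ∧ c ∧ c ∧ d(b, b, j) ∧ d(l, c, b) ∧ h(c, c, l) ∧ j ∨ b ∧ c ∧ c ∧ d(b, b, j) ∧ d(l, c, b) ∧ h(c, c, l) ∧ l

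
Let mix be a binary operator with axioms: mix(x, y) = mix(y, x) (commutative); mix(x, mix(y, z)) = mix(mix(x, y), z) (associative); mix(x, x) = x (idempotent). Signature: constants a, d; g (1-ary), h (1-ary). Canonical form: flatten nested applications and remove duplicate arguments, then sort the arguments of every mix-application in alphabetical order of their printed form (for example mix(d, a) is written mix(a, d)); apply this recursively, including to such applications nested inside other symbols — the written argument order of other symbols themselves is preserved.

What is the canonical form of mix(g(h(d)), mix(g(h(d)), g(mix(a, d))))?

Flatten:  mix(g(h(d)), g(h(d)), g(mix(a, d)))
Idempotence:  drop duplicate g(h(d))
Sort:  mix(g(h(d)), g(mix(a, d)))

Answer: mix(g(h(d)), g(mix(a, d)))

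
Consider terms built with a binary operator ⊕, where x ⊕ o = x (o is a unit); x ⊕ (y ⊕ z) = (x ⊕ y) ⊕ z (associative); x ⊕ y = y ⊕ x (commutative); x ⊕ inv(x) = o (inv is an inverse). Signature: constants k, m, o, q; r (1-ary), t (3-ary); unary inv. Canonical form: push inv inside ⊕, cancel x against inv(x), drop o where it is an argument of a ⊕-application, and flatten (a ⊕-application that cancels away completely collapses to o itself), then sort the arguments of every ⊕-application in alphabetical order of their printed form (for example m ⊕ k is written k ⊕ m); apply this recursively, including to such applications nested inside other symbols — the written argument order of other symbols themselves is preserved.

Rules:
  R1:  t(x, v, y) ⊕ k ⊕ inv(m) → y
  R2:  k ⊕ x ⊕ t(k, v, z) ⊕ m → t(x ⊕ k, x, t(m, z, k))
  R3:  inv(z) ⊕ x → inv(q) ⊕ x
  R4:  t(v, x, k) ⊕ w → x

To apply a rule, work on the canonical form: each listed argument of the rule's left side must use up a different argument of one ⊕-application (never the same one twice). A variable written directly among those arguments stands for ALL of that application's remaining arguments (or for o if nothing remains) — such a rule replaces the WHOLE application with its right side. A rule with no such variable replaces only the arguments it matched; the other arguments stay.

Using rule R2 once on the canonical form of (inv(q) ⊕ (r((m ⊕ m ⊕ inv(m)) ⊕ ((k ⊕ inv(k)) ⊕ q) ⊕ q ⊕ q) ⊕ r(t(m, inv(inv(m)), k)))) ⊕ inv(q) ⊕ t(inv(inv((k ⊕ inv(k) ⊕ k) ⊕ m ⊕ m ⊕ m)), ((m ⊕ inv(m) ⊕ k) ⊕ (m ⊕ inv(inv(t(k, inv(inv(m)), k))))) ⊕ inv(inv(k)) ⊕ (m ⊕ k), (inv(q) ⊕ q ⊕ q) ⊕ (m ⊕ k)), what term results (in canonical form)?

Answer: inv(q) ⊕ inv(q) ⊕ r(m ⊕ q ⊕ q ⊕ q) ⊕ r(t(m, m, k)) ⊕ t(k ⊕ m ⊕ m ⊕ m, t(k ⊕ k ⊕ k ⊕ m, k ⊕ k ⊕ m, t(m, k, k)), k ⊕ m ⊕ q)

Derivation:
Canonical form:  inv(q) ⊕ inv(q) ⊕ r(m ⊕ q ⊕ q ⊕ q) ⊕ r(t(m, m, k)) ⊕ t(k ⊕ m ⊕ m ⊕ m, k ⊕ k ⊕ k ⊕ m ⊕ m ⊕ t(k, m, k), k ⊕ m ⊕ q)
R2 matches:  uses k, m, t(k, m, k);  v := m, x := k ⊕ k ⊕ m, z := k
The extension variable absorbs all remaining arguments, so the whole application is rewritten.
Giving:  inv(q) ⊕ inv(q) ⊕ r(m ⊕ q ⊕ q ⊕ q) ⊕ r(t(m, m, k)) ⊕ t(k ⊕ m ⊕ m ⊕ m, t(k ⊕ k ⊕ k ⊕ m, k ⊕ k ⊕ m, t(m, k, k)), k ⊕ m ⊕ q)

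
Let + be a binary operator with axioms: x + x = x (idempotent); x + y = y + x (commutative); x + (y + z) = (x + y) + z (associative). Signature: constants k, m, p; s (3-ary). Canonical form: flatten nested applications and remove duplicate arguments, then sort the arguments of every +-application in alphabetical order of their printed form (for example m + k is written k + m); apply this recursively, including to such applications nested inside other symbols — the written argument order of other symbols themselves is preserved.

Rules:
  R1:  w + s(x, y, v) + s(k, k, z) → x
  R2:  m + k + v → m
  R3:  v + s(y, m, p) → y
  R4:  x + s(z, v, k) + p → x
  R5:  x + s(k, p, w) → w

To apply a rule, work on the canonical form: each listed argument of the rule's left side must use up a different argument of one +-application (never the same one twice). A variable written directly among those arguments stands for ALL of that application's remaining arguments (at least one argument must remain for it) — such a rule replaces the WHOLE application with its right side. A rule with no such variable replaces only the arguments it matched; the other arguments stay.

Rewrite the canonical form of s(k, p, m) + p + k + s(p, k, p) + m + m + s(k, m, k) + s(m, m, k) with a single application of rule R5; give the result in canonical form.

Canonical form:  k + m + p + s(k, m, k) + s(k, p, m) + s(m, m, k) + s(p, k, p)
Apply R5:  consuming s(k, p, m);  w := m, x := k + m + p + s(k, m, k) + s(m, m, k) + s(p, k, p)
Every leftover argument binds to the variable; the entire application is replaced.
Result:  m

Answer: m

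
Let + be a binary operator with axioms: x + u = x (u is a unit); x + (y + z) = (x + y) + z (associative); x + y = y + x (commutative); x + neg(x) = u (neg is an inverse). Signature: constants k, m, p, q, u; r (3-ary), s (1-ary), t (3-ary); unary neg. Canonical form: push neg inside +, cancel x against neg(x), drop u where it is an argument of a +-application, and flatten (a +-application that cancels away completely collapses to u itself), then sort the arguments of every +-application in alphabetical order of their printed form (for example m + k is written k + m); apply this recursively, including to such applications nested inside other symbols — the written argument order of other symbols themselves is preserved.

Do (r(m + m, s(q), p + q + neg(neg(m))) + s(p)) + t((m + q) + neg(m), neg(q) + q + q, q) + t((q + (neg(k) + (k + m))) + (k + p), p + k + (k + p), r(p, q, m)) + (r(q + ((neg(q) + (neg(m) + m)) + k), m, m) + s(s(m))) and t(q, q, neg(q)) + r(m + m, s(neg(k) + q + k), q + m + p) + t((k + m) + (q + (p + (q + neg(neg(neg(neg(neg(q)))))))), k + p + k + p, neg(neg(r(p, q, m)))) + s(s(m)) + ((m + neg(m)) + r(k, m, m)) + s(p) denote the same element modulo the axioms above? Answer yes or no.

Answer: no — r(k, m, m) + r(m + m, s(q), m + p + q) + s(p) + s(s(m)) + t(k + m + p + q, k + k + p + p, r(p, q, m)) + t(q, q, q) vs r(k, m, m) + r(m + m, s(q), m + p + q) + s(p) + s(s(m)) + t(k + m + p + q, k + k + p + p, r(p, q, m)) + t(q, q, neg(q))

Derivation:
Left:  (r(m + m, s(q), p + q + neg(neg(m))) + s(p)) + t((m + q) + neg(m), neg(q) + q + q, q) + t((q + (neg(k) + (k + m))) + (k + p), p + k + (k + p), r(p, q, m)) + (r(q + ((neg(q) + (neg(m) + m)) + k), m, m) + s(s(m)))
  Push neg inside:  distribute neg over + and collapse double neg
  Collect terms:  r(m + m, s(q), m + p + q) + s(p) + t(q, q, q) + t(k + m + p + q, k + k + p + p, r(p, q, m)) + r(k, m, m) + s(s(m))
  Order the arguments:  r(k, m, m) + r(m + m, s(q), m + p + q) + s(p) + s(s(m)) + t(k + m + p + q, k + k + p + p, r(p, q, m)) + t(q, q, q)
Right:  t(q, q, neg(q)) + r(m + m, s(neg(k) + q + k), q + m + p) + t((k + m) + (q + (p + (q + neg(neg(neg(neg(neg(q)))))))), k + p + k + p, neg(neg(r(p, q, m)))) + s(s(m)) + ((m + neg(m)) + r(k, m, m)) + s(p)
  Push neg inside:  distribute neg over + and collapse double neg
  Cancel:  m cancels
  Combine occurrences:  t(q, q, neg(q)) + r(m + m, s(q), m + p + q) + t(k + m + p + q, k + k + p + p, r(p, q, m)) + s(s(m)) + r(k, m, m) + s(p)
  Sort arguments:  r(k, m, m) + r(m + m, s(q), m + p + q) + s(p) + s(s(m)) + t(k + m + p + q, k + k + p + p, r(p, q, m)) + t(q, q, neg(q))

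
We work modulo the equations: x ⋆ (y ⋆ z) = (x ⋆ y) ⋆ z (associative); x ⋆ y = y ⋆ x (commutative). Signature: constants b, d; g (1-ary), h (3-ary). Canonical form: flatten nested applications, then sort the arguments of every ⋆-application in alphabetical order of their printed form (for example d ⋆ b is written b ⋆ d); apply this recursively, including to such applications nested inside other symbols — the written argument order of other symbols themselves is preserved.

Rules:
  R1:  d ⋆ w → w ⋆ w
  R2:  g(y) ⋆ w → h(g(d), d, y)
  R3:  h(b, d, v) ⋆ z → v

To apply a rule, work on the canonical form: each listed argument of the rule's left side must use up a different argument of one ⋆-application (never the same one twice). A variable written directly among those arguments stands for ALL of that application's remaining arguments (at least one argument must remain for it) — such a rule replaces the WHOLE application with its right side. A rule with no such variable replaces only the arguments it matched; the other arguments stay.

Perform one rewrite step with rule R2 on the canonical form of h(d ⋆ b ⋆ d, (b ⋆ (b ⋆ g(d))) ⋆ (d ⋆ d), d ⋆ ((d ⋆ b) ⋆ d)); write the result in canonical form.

Answer: h(b ⋆ d ⋆ d, h(g(d), d, d), b ⋆ d ⋆ d ⋆ d)

Derivation:
Canonical form:  h(b ⋆ d ⋆ d, b ⋆ b ⋆ d ⋆ d ⋆ g(d), b ⋆ d ⋆ d ⋆ d)
R2 matches:  uses g(d);  w := b ⋆ b ⋆ d ⋆ d, y := d
The variable takes the whole remainder — replace the entire application.
New term:  h(b ⋆ d ⋆ d, h(g(d), d, d), b ⋆ d ⋆ d ⋆ d)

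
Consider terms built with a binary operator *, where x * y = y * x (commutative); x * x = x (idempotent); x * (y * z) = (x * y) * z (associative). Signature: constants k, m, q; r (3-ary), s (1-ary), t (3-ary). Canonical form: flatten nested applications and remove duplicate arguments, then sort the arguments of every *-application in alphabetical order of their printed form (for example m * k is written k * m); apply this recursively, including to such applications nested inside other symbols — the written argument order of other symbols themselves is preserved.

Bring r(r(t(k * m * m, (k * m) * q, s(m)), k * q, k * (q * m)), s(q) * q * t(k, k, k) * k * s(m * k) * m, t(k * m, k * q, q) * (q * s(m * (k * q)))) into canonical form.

Answer: r(r(t(k * m, k * m * q, s(m)), k * q, k * m * q), k * m * q * s(k * m) * s(q) * t(k, k, k), q * s(k * m * q) * t(k * m, k * q, q))

Derivation:
Focus inside:  t(k * m, k * q, q) * (q * s(m * (k * q)))
Un-nest:  t(k * m, k * q, q) * q * s(m * (k * q))
Inside:  s(m * (k * q))  →  s(k * m * q)
Order the arguments:  q * s(k * m * q) * t(k * m, k * q, q)
Rebuild:  r(r(t(k * m, k * m * q, s(m)), k * q, k * m * q), k * m * q * s(k * m) * s(q) * t(k, k, k), q * s(k * m * q) * t(k * m, k * q, q))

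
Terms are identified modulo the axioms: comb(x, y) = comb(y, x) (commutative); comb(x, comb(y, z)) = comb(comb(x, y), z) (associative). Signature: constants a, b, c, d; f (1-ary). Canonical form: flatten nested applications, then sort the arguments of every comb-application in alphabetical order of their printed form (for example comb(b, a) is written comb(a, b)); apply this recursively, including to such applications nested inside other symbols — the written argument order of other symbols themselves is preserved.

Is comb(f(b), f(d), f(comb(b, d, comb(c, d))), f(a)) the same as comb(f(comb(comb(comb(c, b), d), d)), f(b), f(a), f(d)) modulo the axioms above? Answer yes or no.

Left:  comb(f(b), f(d), f(comb(b, d, comb(c, d))), f(a))
  Inside:  f(comb(b, d, comb(c, d)))  →  f(comb(b, c, d, d))
  Order the arguments:  comb(f(a), f(b), f(comb(b, c, d, d)), f(d))
Right:  comb(f(comb(comb(comb(c, b), d), d)), f(b), f(a), f(d))
  Inside:  f(comb(comb(comb(c, b), d), d))  →  f(comb(b, c, d, d))
  Order the arguments:  comb(f(a), f(b), f(comb(b, c, d, d)), f(d))

Answer: yes — both canonical forms are comb(f(a), f(b), f(comb(b, c, d, d)), f(d))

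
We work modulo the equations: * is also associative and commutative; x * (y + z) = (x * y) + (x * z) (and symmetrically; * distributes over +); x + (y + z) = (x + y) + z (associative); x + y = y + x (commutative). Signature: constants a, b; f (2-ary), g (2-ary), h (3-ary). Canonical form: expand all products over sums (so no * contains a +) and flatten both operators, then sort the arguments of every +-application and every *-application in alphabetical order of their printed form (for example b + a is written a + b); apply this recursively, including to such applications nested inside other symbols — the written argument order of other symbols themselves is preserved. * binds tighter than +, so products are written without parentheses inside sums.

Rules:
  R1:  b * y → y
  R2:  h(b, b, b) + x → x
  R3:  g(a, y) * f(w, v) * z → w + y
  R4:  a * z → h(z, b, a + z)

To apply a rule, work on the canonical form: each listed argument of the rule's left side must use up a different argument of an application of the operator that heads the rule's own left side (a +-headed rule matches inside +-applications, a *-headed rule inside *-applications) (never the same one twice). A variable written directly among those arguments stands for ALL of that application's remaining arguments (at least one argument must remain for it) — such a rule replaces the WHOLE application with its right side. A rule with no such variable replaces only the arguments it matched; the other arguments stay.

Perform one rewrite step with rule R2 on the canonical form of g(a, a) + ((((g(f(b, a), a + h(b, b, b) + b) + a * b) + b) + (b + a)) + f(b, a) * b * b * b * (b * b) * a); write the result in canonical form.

Canonical form:  a + a * b + a * b * b * b * b * b * f(b, a) + b + b + g(a, a) + g(f(b, a), a + b + h(b, b, b))
Match R2:  consume h(b, b, b);  x := a + b
Every leftover argument binds to the variable; the entire application is replaced.
Result:  a + a * b + a * b * b * b * b * b * f(b, a) + b + b + g(a, a) + g(f(b, a), a + b)

Answer: a + a * b + a * b * b * b * b * b * f(b, a) + b + b + g(a, a) + g(f(b, a), a + b)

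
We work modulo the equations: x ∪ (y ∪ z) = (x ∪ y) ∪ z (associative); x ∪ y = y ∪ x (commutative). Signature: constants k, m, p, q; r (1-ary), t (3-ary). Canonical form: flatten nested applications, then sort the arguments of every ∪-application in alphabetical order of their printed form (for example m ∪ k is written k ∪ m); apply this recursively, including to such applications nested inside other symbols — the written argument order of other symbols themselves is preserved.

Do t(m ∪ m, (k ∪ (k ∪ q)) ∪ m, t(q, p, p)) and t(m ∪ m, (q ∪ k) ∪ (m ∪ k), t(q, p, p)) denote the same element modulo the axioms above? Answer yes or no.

Answer: yes — both canonical forms are t(m ∪ m, k ∪ k ∪ m ∪ q, t(q, p, p))

Derivation:
Left:  t(m ∪ m, (k ∪ (k ∪ q)) ∪ m, t(q, p, p))
  Focus inside:  (k ∪ (k ∪ q)) ∪ m
  Merge nested applications:  k ∪ k ∪ q ∪ m
  Sort:  k ∪ k ∪ m ∪ q
  Rebuild:  t(m ∪ m, k ∪ k ∪ m ∪ q, t(q, p, p))
Right:  t(m ∪ m, (q ∪ k) ∪ (m ∪ k), t(q, p, p))
  Focus inside:  (q ∪ k) ∪ (m ∪ k)
  Flatten:  q ∪ k ∪ m ∪ k
  Order the arguments:  k ∪ k ∪ m ∪ q
  Rebuild:  t(m ∪ m, k ∪ k ∪ m ∪ q, t(q, p, p))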